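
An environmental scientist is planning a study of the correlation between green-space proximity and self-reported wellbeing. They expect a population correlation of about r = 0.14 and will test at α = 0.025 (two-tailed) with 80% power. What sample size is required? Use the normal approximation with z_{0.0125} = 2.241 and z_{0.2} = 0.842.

Fisher's z: C = ½·ln((1+r)/(1−r)) = ½·ln(1.3256) = 0.1409.
n = ((z_{α/2} + z_β)/C)² + 3.
(2.241 + 0.842) / 0.1409 = 3.083 / 0.1409 = 21.881.
n = 21.881² + 3 = 478.77 + 3 = 481.8.
Round up.

n = 482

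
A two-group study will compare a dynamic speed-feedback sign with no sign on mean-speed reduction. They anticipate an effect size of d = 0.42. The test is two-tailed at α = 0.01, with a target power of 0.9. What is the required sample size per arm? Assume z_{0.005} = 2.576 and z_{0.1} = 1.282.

For two independent groups with equal n: n = 2·((z_{α/2} + z_β) / d)².
z_{α/2} + z_β = 2.576 + 1.282 = 3.858.
n = 2 × (3.858 / 0.42)² = 2 × 9.186² = 2 × 84.38 = 168.8.
Round up to the next whole participant.

n = 169 per group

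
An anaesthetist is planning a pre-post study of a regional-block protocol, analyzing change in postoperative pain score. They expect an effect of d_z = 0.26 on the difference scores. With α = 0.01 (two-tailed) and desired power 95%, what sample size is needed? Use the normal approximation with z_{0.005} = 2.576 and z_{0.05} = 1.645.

n = 264 pairs

For a paired (one-sample on differences) test: n = ((z_{α/2} + z_β) / d)².
z_{α/2} + z_β = 2.576 + 1.645 = 4.221.
n = (4.221 / 0.26)² = 16.235² = 263.56.
Round up.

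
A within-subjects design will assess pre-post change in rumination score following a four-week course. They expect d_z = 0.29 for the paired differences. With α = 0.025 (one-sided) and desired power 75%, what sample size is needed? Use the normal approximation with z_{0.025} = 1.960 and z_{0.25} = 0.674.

For a paired (one-sample on differences) test: n = ((z_{α} + z_β) / d)².
z_{α} + z_β = 1.960 + 0.674 = 2.634.
n = (2.634 / 0.29)² = 9.083² = 82.50.
Round up.

n = 83 pairs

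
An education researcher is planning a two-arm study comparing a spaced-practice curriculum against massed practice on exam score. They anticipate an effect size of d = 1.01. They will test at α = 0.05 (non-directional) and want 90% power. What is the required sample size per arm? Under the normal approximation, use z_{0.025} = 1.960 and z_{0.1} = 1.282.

For two independent groups with equal n: n = 2·((z_{α/2} + z_β) / d)².
z_{α/2} + z_β = 1.960 + 1.282 = 3.242.
n = 2 × (3.242 / 1.01)² = 2 × 3.210² = 2 × 10.30 = 20.6.
Round up to the next whole participant.

n = 21 per group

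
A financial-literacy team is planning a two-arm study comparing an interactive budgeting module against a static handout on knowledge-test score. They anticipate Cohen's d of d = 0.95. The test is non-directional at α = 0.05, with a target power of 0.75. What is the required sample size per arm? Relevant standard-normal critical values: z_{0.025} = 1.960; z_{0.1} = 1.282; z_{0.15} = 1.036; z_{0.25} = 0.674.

n = 16 per group

For two independent groups with equal n: n = 2·((z_{α/2} + z_β) / d)².
z_{α/2} + z_β = 1.960 + 0.674 = 2.634.
n = 2 × (2.634 / 0.95)² = 2 × 2.773² = 2 × 7.69 = 15.4.
Round up to the next whole participant.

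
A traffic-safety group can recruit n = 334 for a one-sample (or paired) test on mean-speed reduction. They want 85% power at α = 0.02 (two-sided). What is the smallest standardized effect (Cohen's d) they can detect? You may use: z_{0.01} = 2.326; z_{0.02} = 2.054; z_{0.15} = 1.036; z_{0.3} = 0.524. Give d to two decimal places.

d_min ≈ 0.18

For a single sample (or paired design) of n = 334: d_min = (z_{α/2} + z_β)/√n.
z-sum = 2.326 + 1.036 = 3.362.
d_min = 3.362 / √334 = 3.362 / 18.276 = 0.184.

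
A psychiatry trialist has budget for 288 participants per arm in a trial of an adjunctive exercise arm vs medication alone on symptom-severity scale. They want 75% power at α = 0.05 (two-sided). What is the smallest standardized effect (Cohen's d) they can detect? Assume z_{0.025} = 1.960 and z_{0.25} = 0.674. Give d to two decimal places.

d_min ≈ 0.22

For two independent groups of n = 288 each: d_min = (z_{α/2} + z_β)·√(2/n).
z-sum = 1.960 + 0.674 = 2.634.
d_min = 2.634 × √(2/288) = 2.634 × 0.0833 = 0.219.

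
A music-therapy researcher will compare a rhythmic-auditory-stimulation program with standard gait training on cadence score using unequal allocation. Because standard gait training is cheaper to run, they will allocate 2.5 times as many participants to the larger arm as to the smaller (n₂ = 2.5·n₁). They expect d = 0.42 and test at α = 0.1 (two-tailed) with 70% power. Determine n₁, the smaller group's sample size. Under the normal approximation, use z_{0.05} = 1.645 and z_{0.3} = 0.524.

With allocation ratio k = n₂/n₁ = 2.5, Var(x̄₁−x̄₂) = σ²(1/n₁ + 1/(k·n₁)) = σ²·(k+1)/(k·n₁).
So n₁ = (1 + 1/k)·((z_{α/2} + z_β)/d)² = 1.400 × (2.169/0.42)².
n₁ = 1.400 × 26.67 = 37.3.
Round up: n₁ = 38, giving n₂ = 2.5 × 38 = 95.

n₁ = 38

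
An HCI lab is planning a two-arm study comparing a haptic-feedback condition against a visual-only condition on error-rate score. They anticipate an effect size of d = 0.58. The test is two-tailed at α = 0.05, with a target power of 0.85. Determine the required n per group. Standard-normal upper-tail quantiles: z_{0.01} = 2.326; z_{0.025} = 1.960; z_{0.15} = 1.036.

For two independent groups with equal n: n = 2·((z_{α/2} + z_β) / d)².
z_{α/2} + z_β = 1.960 + 1.036 = 2.996.
n = 2 × (2.996 / 0.58)² = 2 × 5.166² = 2 × 26.68 = 53.4.
Round up to the next whole participant.

n = 54 per group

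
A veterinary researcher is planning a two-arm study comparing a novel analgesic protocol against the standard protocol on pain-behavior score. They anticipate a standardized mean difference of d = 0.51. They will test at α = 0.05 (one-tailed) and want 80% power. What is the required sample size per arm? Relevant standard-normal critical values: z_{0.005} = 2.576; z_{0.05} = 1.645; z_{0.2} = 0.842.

For two independent groups with equal n: n = 2·((z_{α} + z_β) / d)².
z_{α} + z_β = 1.645 + 0.842 = 2.487.
n = 2 × (2.487 / 0.51)² = 2 × 4.876² = 2 × 23.78 = 47.6.
Round up to the next whole participant.

n = 48 per group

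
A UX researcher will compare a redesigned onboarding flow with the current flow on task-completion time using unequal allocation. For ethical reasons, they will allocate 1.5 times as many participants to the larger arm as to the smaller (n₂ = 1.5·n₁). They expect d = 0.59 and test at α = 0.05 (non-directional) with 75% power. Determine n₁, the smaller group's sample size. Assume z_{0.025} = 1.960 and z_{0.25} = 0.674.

With allocation ratio k = n₂/n₁ = 1.5, Var(x̄₁−x̄₂) = σ²(1/n₁ + 1/(k·n₁)) = σ²·(k+1)/(k·n₁).
So n₁ = (1 + 1/k)·((z_{α/2} + z_β)/d)² = 1.667 × (2.634/0.59)².
n₁ = 1.667 × 19.93 = 33.2.
Round up: n₁ = 34, giving n₂ = 1.5 × 34 = 51.

n₁ = 34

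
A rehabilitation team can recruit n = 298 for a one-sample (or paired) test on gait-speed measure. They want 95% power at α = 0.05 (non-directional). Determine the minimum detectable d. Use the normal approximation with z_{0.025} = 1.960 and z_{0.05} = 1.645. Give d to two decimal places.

d_min ≈ 0.21

For a single sample (or paired design) of n = 298: d_min = (z_{α/2} + z_β)/√n.
z-sum = 1.960 + 1.645 = 3.605.
d_min = 3.605 / √298 = 3.605 / 17.263 = 0.209.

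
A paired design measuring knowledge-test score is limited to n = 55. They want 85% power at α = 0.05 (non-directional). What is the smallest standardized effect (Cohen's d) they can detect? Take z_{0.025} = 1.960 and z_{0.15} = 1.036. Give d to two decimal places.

For a single sample (or paired design) of n = 55: d_min = (z_{α/2} + z_β)/√n.
z-sum = 1.960 + 1.036 = 2.996.
d_min = 2.996 / √55 = 2.996 / 7.416 = 0.404.

d_min ≈ 0.40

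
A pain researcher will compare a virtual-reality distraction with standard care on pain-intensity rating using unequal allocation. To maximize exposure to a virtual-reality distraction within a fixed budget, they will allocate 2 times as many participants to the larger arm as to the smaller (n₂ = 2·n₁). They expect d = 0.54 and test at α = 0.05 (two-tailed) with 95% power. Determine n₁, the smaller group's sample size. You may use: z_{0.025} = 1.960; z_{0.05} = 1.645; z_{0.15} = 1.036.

With allocation ratio k = n₂/n₁ = 2, Var(x̄₁−x̄₂) = σ²(1/n₁ + 1/(k·n₁)) = σ²·(k+1)/(k·n₁).
So n₁ = (1 + 1/k)·((z_{α/2} + z_β)/d)² = 1.500 × (3.605/0.54)².
n₁ = 1.500 × 44.57 = 66.9.
Round up: n₁ = 67, giving n₂ = 2 × 67 = 134.

n₁ = 67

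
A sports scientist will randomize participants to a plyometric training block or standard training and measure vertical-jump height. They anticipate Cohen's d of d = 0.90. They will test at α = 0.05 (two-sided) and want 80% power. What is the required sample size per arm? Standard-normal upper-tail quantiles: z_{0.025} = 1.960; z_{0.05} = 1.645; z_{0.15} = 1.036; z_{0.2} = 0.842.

n = 20 per group

For two independent groups with equal n: n = 2·((z_{α/2} + z_β) / d)².
z_{α/2} + z_β = 1.960 + 0.842 = 2.802.
n = 2 × (2.802 / 0.90)² = 2 × 3.113² = 2 × 9.69 = 19.4.
Round up to the next whole participant.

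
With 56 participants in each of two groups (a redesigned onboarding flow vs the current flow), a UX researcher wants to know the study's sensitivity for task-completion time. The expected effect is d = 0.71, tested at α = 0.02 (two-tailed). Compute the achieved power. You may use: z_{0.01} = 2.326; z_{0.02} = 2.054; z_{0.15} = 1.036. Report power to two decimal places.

For two equal groups, power = Φ(d·√(n/2) − z_{α/2}).
d·√(n/2) = 0.71 × √(56/2) = 0.71 × 5.292 = 3.757.
z_β = 3.757 − 2.326 = 1.431.
Power = Φ(1.431) = 0.924.

power ≈ 0.92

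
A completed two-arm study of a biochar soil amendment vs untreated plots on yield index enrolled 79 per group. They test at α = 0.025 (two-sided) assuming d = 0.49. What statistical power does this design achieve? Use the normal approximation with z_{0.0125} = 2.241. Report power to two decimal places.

power ≈ 0.80

For two equal groups, power = Φ(d·√(n/2) − z_{α/2}).
d·√(n/2) = 0.49 × √(79/2) = 0.49 × 6.285 = 3.080.
z_β = 3.080 − 2.241 = 0.839.
Power = Φ(0.839) = 0.799.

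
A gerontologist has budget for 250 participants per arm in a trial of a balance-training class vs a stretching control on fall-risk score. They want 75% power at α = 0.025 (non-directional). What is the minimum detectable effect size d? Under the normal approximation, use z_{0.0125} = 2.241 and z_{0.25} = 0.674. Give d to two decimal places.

For two independent groups of n = 250 each: d_min = (z_{α/2} + z_β)·√(2/n).
z-sum = 2.241 + 0.674 = 2.915.
d_min = 2.915 × √(2/250) = 2.915 × 0.0894 = 0.261.

d_min ≈ 0.26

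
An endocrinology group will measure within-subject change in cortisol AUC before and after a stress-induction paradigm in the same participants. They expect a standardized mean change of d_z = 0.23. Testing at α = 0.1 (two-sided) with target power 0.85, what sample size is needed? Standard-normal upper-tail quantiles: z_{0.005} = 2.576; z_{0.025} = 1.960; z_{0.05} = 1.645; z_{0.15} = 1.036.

For a paired (one-sample on differences) test: n = ((z_{α/2} + z_β) / d)².
z_{α/2} + z_β = 1.645 + 1.036 = 2.681.
n = (2.681 / 0.23)² = 11.657² = 135.87.
Round up.

n = 136 pairs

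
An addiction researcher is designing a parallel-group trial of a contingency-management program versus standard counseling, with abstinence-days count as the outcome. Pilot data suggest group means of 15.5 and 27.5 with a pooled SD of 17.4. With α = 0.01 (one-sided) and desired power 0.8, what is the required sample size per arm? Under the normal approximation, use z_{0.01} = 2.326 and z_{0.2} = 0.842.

Cohen's d = |M₁ − M₂| / SD_pooled = |15.5 − 27.5| / 17.4 = 12.0 / 17.4 = 0.690.
For two independent groups with equal n: n = 2·((z_{α} + z_β) / d)².
z_{α} + z_β = 2.326 + 0.842 = 3.168.
n = 2 × (3.168 / 0.690)² = 2 × 4.591² = 2 × 21.08 = 42.2.
Round up to the next whole participant.

n = 43 per group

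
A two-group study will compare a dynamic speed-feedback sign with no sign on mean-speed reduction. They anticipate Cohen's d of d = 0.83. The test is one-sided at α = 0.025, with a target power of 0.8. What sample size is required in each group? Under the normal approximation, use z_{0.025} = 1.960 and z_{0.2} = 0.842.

n = 23 per group

For two independent groups with equal n: n = 2·((z_{α} + z_β) / d)².
z_{α} + z_β = 1.960 + 0.842 = 2.802.
n = 2 × (2.802 / 0.83)² = 2 × 3.376² = 2 × 11.40 = 22.8.
Round up to the next whole participant.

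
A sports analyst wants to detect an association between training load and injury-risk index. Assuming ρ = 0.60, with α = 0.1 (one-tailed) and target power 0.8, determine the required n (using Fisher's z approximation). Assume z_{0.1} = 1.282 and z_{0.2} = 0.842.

n = 13

Fisher's z: C = ½·ln((1+r)/(1−r)) = ½·ln(4.0000) = 0.6931.
n = ((z_{α} + z_β)/C)² + 3.
(1.282 + 0.842) / 0.6931 = 2.124 / 0.6931 = 3.064.
n = 3.064² + 3 = 9.39 + 3 = 12.4.
Round up.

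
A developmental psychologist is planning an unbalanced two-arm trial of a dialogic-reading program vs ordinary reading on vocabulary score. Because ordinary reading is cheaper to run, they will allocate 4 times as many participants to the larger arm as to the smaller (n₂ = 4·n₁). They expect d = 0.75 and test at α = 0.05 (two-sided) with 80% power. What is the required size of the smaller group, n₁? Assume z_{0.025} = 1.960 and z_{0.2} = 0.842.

n₁ = 18

With allocation ratio k = n₂/n₁ = 4, Var(x̄₁−x̄₂) = σ²(1/n₁ + 1/(k·n₁)) = σ²·(k+1)/(k·n₁).
So n₁ = (1 + 1/k)·((z_{α/2} + z_β)/d)² = 1.250 × (2.802/0.75)².
n₁ = 1.250 × 13.96 = 17.4.
Round up: n₁ = 18, giving n₂ = 4 × 18 = 72.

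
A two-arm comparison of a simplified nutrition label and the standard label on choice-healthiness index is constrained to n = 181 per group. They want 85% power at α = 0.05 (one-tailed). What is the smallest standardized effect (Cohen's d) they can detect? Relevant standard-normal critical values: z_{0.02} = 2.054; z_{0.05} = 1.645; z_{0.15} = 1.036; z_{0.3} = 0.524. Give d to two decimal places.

For two independent groups of n = 181 each: d_min = (z_{α} + z_β)·√(2/n).
z-sum = 1.645 + 1.036 = 2.681.
d_min = 2.681 × √(2/181) = 2.681 × 0.1051 = 0.282.

d_min ≈ 0.28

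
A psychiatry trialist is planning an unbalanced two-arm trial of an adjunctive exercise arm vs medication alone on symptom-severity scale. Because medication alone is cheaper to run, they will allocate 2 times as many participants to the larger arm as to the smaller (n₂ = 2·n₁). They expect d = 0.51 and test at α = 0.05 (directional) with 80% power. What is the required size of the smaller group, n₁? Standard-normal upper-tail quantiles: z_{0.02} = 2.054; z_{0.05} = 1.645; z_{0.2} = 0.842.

With allocation ratio k = n₂/n₁ = 2, Var(x̄₁−x̄₂) = σ²(1/n₁ + 1/(k·n₁)) = σ²·(k+1)/(k·n₁).
So n₁ = (1 + 1/k)·((z_{α} + z_β)/d)² = 1.500 × (2.487/0.51)².
n₁ = 1.500 × 23.78 = 35.7.
Round up: n₁ = 36, giving n₂ = 2 × 36 = 72.

n₁ = 36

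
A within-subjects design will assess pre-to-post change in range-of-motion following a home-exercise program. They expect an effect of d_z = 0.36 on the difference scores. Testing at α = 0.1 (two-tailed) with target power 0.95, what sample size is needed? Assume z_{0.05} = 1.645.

n = 84 pairs

For a paired (one-sample on differences) test: n = ((z_{α/2} + z_β) / d)².
z_{α/2} + z_β = 1.645 + 1.645 = 3.290.
n = (3.290 / 0.36)² = 9.139² = 83.52.
Round up.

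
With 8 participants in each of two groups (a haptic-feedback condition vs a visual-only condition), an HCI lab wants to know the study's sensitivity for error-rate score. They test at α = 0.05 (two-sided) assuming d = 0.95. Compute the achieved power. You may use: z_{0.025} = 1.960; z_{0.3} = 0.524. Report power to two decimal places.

For two equal groups, power = Φ(d·√(n/2) − z_{α/2}).
d·√(n/2) = 0.95 × √(8/2) = 0.95 × 2.000 = 1.900.
z_β = 1.900 − 1.960 = -0.060.
Power = Φ(-0.060) = 0.476.

power ≈ 0.48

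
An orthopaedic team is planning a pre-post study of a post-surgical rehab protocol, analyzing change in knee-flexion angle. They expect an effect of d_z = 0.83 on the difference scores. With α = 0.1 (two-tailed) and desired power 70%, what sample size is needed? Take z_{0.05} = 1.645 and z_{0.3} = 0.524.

For a paired (one-sample on differences) test: n = ((z_{α/2} + z_β) / d)².
z_{α/2} + z_β = 1.645 + 0.524 = 2.169.
n = (2.169 / 0.83)² = 2.613² = 6.83.
Round up.

n = 7 pairs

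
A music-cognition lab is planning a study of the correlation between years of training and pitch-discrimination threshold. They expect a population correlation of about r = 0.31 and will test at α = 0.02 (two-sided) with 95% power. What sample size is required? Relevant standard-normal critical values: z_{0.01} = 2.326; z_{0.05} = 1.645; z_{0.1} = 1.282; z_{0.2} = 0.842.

Fisher's z: C = ½·ln((1+r)/(1−r)) = ½·ln(1.8986) = 0.3205.
n = ((z_{α/2} + z_β)/C)² + 3.
(2.326 + 1.645) / 0.3205 = 3.971 / 0.3205 = 12.390.
n = 12.390² + 3 = 153.51 + 3 = 156.5.
Round up.

n = 157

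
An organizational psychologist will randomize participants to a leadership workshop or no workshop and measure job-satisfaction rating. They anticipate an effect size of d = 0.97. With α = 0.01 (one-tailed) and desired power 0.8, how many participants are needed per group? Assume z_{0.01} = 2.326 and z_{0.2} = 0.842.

n = 22 per group

For two independent groups with equal n: n = 2·((z_{α} + z_β) / d)².
z_{α} + z_β = 2.326 + 0.842 = 3.168.
n = 2 × (3.168 / 0.97)² = 2 × 3.266² = 2 × 10.67 = 21.3.
Round up to the next whole participant.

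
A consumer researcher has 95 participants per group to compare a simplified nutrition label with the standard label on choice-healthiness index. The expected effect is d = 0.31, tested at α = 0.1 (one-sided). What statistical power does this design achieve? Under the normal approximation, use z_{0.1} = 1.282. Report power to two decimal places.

power ≈ 0.80

For two equal groups, power = Φ(d·√(n/2) − z_{α}).
d·√(n/2) = 0.31 × √(95/2) = 0.31 × 6.892 = 2.137.
z_β = 2.137 − 1.282 = 0.855.
Power = Φ(0.855) = 0.804.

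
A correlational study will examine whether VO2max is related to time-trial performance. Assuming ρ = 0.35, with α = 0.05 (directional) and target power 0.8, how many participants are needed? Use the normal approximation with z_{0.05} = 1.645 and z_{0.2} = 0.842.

Fisher's z: C = ½·ln((1+r)/(1−r)) = ½·ln(2.0769) = 0.3654.
n = ((z_{α} + z_β)/C)² + 3.
(1.645 + 0.842) / 0.3654 = 2.487 / 0.3654 = 6.806.
n = 6.806² + 3 = 46.32 + 3 = 49.3.
Round up.

n = 50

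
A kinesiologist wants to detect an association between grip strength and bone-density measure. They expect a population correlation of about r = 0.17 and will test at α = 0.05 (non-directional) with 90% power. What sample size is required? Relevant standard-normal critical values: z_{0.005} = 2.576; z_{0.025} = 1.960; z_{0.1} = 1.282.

n = 360

Fisher's z: C = ½·ln((1+r)/(1−r)) = ½·ln(1.4096) = 0.1717.
n = ((z_{α/2} + z_β)/C)² + 3.
(1.960 + 1.282) / 0.1717 = 3.242 / 0.1717 = 18.882.
n = 18.882² + 3 = 356.52 + 3 = 359.5.
Round up.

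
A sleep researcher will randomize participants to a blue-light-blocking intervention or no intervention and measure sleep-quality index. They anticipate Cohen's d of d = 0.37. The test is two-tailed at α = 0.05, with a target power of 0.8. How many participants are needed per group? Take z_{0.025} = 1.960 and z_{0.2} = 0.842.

n = 115 per group

For two independent groups with equal n: n = 2·((z_{α/2} + z_β) / d)².
z_{α/2} + z_β = 1.960 + 0.842 = 2.802.
n = 2 × (2.802 / 0.37)² = 2 × 7.573² = 2 × 57.35 = 114.7.
Round up to the next whole participant.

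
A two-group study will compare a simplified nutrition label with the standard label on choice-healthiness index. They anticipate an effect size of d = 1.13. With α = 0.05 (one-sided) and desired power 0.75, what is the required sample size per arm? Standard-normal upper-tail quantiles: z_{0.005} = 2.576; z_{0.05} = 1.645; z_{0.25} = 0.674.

For two independent groups with equal n: n = 2·((z_{α} + z_β) / d)².
z_{α} + z_β = 1.645 + 0.674 = 2.319.
n = 2 × (2.319 / 1.13)² = 2 × 2.052² = 2 × 4.21 = 8.4.
Round up to the next whole participant.

n = 9 per group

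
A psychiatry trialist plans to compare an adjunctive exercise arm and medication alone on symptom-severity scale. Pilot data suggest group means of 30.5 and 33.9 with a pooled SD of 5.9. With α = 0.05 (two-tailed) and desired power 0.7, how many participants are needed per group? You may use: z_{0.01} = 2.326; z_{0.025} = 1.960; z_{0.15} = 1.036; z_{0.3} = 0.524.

Cohen's d = |M₁ − M₂| / SD_pooled = |30.5 − 33.9| / 5.9 = 3.4 / 5.9 = 0.576.
For two independent groups with equal n: n = 2·((z_{α/2} + z_β) / d)².
z_{α/2} + z_β = 1.960 + 0.524 = 2.484.
n = 2 × (2.484 / 0.576)² = 2 × 4.312² = 2 × 18.60 = 37.2.
Round up to the next whole participant.

n = 38 per group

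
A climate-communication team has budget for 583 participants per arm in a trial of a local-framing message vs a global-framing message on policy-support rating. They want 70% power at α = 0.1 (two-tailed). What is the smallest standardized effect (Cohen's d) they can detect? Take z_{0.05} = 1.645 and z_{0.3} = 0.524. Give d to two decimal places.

For two independent groups of n = 583 each: d_min = (z_{α/2} + z_β)·√(2/n).
z-sum = 1.645 + 0.524 = 2.169.
d_min = 2.169 × √(2/583) = 2.169 × 0.0586 = 0.127.

d_min ≈ 0.13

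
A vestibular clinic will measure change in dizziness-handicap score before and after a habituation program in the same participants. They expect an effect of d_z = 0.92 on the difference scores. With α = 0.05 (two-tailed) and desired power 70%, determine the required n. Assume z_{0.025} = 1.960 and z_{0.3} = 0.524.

For a paired (one-sample on differences) test: n = ((z_{α/2} + z_β) / d)².
z_{α/2} + z_β = 1.960 + 0.524 = 2.484.
n = (2.484 / 0.92)² = 2.700² = 7.29.
Round up.

n = 8 pairs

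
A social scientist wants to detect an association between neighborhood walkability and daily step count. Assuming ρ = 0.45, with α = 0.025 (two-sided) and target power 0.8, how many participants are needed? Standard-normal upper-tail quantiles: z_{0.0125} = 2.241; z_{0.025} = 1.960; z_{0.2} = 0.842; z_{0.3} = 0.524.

n = 44

Fisher's z: C = ½·ln((1+r)/(1−r)) = ½·ln(2.6364) = 0.4847.
n = ((z_{α/2} + z_β)/C)² + 3.
(2.241 + 0.842) / 0.4847 = 3.083 / 0.4847 = 6.361.
n = 6.361² + 3 = 40.46 + 3 = 43.5.
Round up.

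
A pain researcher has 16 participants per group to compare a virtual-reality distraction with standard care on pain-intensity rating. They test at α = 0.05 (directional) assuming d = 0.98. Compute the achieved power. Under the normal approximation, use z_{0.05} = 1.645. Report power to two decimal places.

For two equal groups, power = Φ(d·√(n/2) − z_{α}).
d·√(n/2) = 0.98 × √(16/2) = 0.98 × 2.828 = 2.772.
z_β = 2.772 − 1.645 = 1.127.
Power = Φ(1.127) = 0.870.

power ≈ 0.87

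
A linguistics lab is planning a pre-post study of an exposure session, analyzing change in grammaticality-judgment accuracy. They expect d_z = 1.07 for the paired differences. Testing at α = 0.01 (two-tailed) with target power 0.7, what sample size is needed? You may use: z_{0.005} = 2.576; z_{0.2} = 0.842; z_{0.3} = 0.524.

For a paired (one-sample on differences) test: n = ((z_{α/2} + z_β) / d)².
z_{α/2} + z_β = 2.576 + 0.524 = 3.100.
n = (3.100 / 1.07)² = 2.897² = 8.39.
Round up.

n = 9 pairs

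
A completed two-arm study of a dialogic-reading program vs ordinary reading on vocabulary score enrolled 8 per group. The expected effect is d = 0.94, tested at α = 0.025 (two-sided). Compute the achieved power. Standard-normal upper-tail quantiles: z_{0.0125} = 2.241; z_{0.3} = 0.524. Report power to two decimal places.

For two equal groups, power = Φ(d·√(n/2) − z_{α/2}).
d·√(n/2) = 0.94 × √(8/2) = 0.94 × 2.000 = 1.880.
z_β = 1.880 − 2.241 = -0.361.
Power = Φ(-0.361) = 0.359.

power ≈ 0.36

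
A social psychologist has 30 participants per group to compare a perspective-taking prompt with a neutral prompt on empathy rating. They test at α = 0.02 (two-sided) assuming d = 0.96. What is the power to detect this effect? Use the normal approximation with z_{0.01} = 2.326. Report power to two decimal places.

For two equal groups, power = Φ(d·√(n/2) − z_{α/2}).
d·√(n/2) = 0.96 × √(30/2) = 0.96 × 3.873 = 3.718.
z_β = 3.718 − 2.326 = 1.392.
Power = Φ(1.392) = 0.918.

power ≈ 0.92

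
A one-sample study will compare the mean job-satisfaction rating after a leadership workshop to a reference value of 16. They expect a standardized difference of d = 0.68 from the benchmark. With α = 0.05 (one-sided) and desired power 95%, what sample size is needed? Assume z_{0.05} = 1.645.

n = 24

For a one-sample test: n = ((z_{α} + z_β) / d)².
z_{α} + z_β = 1.645 + 1.645 = 3.290.
n = (3.290 / 0.68)² = 4.838² = 23.41.
Round up.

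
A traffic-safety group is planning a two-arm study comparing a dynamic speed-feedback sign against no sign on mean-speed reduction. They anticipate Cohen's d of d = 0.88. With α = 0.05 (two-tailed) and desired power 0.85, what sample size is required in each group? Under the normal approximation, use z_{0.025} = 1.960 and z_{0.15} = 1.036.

n = 24 per group

For two independent groups with equal n: n = 2·((z_{α/2} + z_β) / d)².
z_{α/2} + z_β = 1.960 + 1.036 = 2.996.
n = 2 × (2.996 / 0.88)² = 2 × 3.405² = 2 × 11.59 = 23.2.
Round up to the next whole participant.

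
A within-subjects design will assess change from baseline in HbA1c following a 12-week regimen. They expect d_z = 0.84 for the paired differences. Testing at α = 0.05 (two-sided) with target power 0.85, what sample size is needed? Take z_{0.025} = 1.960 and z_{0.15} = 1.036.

n = 13 pairs

For a paired (one-sample on differences) test: n = ((z_{α/2} + z_β) / d)².
z_{α/2} + z_β = 1.960 + 1.036 = 2.996.
n = (2.996 / 0.84)² = 3.567² = 12.72.
Round up.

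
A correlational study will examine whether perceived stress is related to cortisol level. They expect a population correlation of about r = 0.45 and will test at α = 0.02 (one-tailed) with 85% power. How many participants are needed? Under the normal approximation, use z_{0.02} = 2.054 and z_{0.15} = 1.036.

n = 44

Fisher's z: C = ½·ln((1+r)/(1−r)) = ½·ln(2.6364) = 0.4847.
n = ((z_{α} + z_β)/C)² + 3.
(2.054 + 1.036) / 0.4847 = 3.090 / 0.4847 = 6.375.
n = 6.375² + 3 = 40.64 + 3 = 43.6.
Round up.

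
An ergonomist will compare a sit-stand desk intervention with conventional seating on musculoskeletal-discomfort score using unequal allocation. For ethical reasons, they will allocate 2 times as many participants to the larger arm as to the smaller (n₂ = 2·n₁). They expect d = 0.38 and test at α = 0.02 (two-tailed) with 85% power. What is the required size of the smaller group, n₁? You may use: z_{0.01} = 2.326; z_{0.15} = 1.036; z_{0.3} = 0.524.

n₁ = 118

With allocation ratio k = n₂/n₁ = 2, Var(x̄₁−x̄₂) = σ²(1/n₁ + 1/(k·n₁)) = σ²·(k+1)/(k·n₁).
So n₁ = (1 + 1/k)·((z_{α/2} + z_β)/d)² = 1.500 × (3.362/0.38)².
n₁ = 1.500 × 78.28 = 117.4.
Round up: n₁ = 118, giving n₂ = 2 × 118 = 236.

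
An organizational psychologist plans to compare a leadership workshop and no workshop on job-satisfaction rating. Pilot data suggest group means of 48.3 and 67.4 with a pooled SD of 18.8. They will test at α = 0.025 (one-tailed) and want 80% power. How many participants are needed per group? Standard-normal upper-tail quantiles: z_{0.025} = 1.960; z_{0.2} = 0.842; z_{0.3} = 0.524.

Cohen's d = |M₁ − M₂| / SD_pooled = |48.3 − 67.4| / 18.8 = 19.1 / 18.8 = 1.016.
For two independent groups with equal n: n = 2·((z_{α} + z_β) / d)².
z_{α} + z_β = 1.960 + 0.842 = 2.802.
n = 2 × (2.802 / 1.016)² = 2 × 2.758² = 2 × 7.61 = 15.2.
Round up to the next whole participant.

n = 16 per group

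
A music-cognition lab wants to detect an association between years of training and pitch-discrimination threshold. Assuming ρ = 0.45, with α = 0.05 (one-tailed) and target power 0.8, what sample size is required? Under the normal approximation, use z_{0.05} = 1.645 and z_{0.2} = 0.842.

n = 30

Fisher's z: C = ½·ln((1+r)/(1−r)) = ½·ln(2.6364) = 0.4847.
n = ((z_{α} + z_β)/C)² + 3.
(1.645 + 0.842) / 0.4847 = 2.487 / 0.4847 = 5.131.
n = 5.131² + 3 = 26.33 + 3 = 29.3.
Round up.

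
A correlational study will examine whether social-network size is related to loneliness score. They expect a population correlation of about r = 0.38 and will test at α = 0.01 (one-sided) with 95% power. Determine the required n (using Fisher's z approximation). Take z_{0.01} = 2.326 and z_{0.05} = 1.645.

Fisher's z: C = ½·ln((1+r)/(1−r)) = ½·ln(2.2258) = 0.4001.
n = ((z_{α} + z_β)/C)² + 3.
(2.326 + 1.645) / 0.4001 = 3.971 / 0.4001 = 9.925.
n = 9.925² + 3 = 98.51 + 3 = 101.5.
Round up.

n = 102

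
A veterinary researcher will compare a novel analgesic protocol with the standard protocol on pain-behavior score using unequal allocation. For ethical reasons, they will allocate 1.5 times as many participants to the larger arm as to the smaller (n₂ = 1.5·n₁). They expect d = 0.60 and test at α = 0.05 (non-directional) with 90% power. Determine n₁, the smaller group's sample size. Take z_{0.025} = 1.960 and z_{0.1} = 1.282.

n₁ = 49

With allocation ratio k = n₂/n₁ = 1.5, Var(x̄₁−x̄₂) = σ²(1/n₁ + 1/(k·n₁)) = σ²·(k+1)/(k·n₁).
So n₁ = (1 + 1/k)·((z_{α/2} + z_β)/d)² = 1.667 × (3.242/0.60)².
n₁ = 1.667 × 29.20 = 48.7.
Round up: n₁ = 49, giving n₂ = ⌈1.5 × 49⌉ = ⌈73.5⌉ = 74.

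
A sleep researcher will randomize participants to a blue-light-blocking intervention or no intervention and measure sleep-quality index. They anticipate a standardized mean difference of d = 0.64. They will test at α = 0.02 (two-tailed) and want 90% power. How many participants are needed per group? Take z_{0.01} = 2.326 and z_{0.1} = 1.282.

n = 64 per group

For two independent groups with equal n: n = 2·((z_{α/2} + z_β) / d)².
z_{α/2} + z_β = 2.326 + 1.282 = 3.608.
n = 2 × (3.608 / 0.64)² = 2 × 5.638² = 2 × 31.78 = 63.6.
Round up to the next whole participant.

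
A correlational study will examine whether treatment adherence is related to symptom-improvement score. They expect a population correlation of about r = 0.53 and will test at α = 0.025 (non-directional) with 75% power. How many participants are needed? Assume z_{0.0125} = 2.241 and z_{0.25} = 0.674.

n = 28

Fisher's z: C = ½·ln((1+r)/(1−r)) = ½·ln(3.2553) = 0.5901.
n = ((z_{α/2} + z_β)/C)² + 3.
(2.241 + 0.674) / 0.5901 = 2.915 / 0.5901 = 4.940.
n = 4.940² + 3 = 24.40 + 3 = 27.4.
Round up.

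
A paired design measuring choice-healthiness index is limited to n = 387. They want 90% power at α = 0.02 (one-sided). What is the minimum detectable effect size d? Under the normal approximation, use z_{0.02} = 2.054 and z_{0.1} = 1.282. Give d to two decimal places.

For a single sample (or paired design) of n = 387: d_min = (z_{α} + z_β)/√n.
z-sum = 2.054 + 1.282 = 3.336.
d_min = 3.336 / √387 = 3.336 / 19.672 = 0.170.

d_min ≈ 0.17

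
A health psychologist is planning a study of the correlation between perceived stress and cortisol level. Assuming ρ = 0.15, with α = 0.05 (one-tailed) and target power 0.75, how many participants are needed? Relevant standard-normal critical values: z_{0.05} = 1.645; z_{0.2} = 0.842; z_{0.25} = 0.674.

n = 239

Fisher's z: C = ½·ln((1+r)/(1−r)) = ½·ln(1.3529) = 0.1511.
n = ((z_{α} + z_β)/C)² + 3.
(1.645 + 0.674) / 0.1511 = 2.319 / 0.1511 = 15.347.
n = 15.347² + 3 = 235.54 + 3 = 238.5.
Round up.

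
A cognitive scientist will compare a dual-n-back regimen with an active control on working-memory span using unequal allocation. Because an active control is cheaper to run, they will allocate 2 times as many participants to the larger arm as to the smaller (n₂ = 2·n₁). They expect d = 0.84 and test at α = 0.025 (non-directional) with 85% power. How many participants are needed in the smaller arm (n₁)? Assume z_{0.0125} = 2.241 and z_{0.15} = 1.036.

With allocation ratio k = n₂/n₁ = 2, Var(x̄₁−x̄₂) = σ²(1/n₁ + 1/(k·n₁)) = σ²·(k+1)/(k·n₁).
So n₁ = (1 + 1/k)·((z_{α/2} + z_β)/d)² = 1.500 × (3.277/0.84)².
n₁ = 1.500 × 15.22 = 22.8.
Round up: n₁ = 23, giving n₂ = 2 × 23 = 46.

n₁ = 23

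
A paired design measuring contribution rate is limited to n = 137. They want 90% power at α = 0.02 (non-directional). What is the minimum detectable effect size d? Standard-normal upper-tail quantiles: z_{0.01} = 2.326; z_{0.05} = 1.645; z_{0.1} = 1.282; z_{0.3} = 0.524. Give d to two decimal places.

For a single sample (or paired design) of n = 137: d_min = (z_{α/2} + z_β)/√n.
z-sum = 2.326 + 1.282 = 3.608.
d_min = 3.608 / √137 = 3.608 / 11.705 = 0.308.

d_min ≈ 0.31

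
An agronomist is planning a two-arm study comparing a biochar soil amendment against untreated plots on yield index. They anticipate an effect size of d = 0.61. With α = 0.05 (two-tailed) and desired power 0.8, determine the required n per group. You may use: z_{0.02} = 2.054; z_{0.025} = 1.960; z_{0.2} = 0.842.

For two independent groups with equal n: n = 2·((z_{α/2} + z_β) / d)².
z_{α/2} + z_β = 1.960 + 0.842 = 2.802.
n = 2 × (2.802 / 0.61)² = 2 × 4.593² = 2 × 21.10 = 42.2.
Round up to the next whole participant.

n = 43 per group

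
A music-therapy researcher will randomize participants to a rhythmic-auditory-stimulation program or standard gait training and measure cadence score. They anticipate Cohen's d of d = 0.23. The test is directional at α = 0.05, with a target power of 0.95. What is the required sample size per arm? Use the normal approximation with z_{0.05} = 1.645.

For two independent groups with equal n: n = 2·((z_{α} + z_β) / d)².
z_{α} + z_β = 1.645 + 1.645 = 3.290.
n = 2 × (3.290 / 0.23)² = 2 × 14.304² = 2 × 204.61 = 409.2.
Round up to the next whole participant.

n = 410 per group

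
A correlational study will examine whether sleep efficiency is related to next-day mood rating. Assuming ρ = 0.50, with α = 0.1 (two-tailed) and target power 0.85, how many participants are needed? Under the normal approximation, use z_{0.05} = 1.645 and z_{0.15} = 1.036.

n = 27

Fisher's z: C = ½·ln((1+r)/(1−r)) = ½·ln(3.0000) = 0.5493.
n = ((z_{α/2} + z_β)/C)² + 3.
(1.645 + 1.036) / 0.5493 = 2.681 / 0.5493 = 4.881.
n = 4.881² + 3 = 23.82 + 3 = 26.8.
Round up.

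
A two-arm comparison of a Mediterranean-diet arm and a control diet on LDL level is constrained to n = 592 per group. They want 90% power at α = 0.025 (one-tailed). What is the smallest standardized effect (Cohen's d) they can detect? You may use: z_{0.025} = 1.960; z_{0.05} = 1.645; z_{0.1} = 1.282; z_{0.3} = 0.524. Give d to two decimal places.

For two independent groups of n = 592 each: d_min = (z_{α} + z_β)·√(2/n).
z-sum = 1.960 + 1.282 = 3.242.
d_min = 3.242 × √(2/592) = 3.242 × 0.0581 = 0.188.

d_min ≈ 0.19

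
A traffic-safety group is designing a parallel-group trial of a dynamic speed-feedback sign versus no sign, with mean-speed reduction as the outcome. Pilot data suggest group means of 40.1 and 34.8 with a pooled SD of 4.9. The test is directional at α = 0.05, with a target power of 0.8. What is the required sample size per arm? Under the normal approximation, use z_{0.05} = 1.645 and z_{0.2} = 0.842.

n = 11 per group

Cohen's d = |M₁ − M₂| / SD_pooled = |40.1 − 34.8| / 4.9 = 5.3 / 4.9 = 1.082.
For two independent groups with equal n: n = 2·((z_{α} + z_β) / d)².
z_{α} + z_β = 1.645 + 0.842 = 2.487.
n = 2 × (2.487 / 1.082)² = 2 × 2.299² = 2 × 5.28 = 10.6.
Round up to the next whole participant.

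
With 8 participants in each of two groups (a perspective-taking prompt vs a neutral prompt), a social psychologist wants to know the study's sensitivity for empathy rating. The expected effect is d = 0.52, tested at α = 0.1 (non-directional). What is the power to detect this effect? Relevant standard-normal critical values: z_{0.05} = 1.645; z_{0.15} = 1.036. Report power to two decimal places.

For two equal groups, power = Φ(d·√(n/2) − z_{α/2}).
d·√(n/2) = 0.52 × √(8/2) = 0.52 × 2.000 = 1.040.
z_β = 1.040 − 1.645 = -0.605.
Power = Φ(-0.605) = 0.273.

power ≈ 0.27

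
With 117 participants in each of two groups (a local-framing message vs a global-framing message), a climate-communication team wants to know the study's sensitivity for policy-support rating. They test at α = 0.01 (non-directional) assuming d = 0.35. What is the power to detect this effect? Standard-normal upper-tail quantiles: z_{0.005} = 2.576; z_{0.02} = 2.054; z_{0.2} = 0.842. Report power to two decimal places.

For two equal groups, power = Φ(d·√(n/2) − z_{α/2}).
d·√(n/2) = 0.35 × √(117/2) = 0.35 × 7.649 = 2.677.
z_β = 2.677 − 2.576 = 0.101.
Power = Φ(0.101) = 0.540.

power ≈ 0.54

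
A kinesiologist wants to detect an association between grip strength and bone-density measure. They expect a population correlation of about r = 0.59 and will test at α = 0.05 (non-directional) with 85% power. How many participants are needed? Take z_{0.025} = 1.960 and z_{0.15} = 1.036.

n = 23

Fisher's z: C = ½·ln((1+r)/(1−r)) = ½·ln(3.8780) = 0.6777.
n = ((z_{α/2} + z_β)/C)² + 3.
(1.960 + 1.036) / 0.6777 = 2.996 / 0.6777 = 4.421.
n = 4.421² + 3 = 19.54 + 3 = 22.5.
Round up.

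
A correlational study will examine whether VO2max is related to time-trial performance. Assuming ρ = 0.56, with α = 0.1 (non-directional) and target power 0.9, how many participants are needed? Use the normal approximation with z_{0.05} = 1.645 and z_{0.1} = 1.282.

n = 25

Fisher's z: C = ½·ln((1+r)/(1−r)) = ½·ln(3.5455) = 0.6328.
n = ((z_{α/2} + z_β)/C)² + 3.
(1.645 + 1.282) / 0.6328 = 2.927 / 0.6328 = 4.625.
n = 4.625² + 3 = 21.40 + 3 = 24.4.
Round up.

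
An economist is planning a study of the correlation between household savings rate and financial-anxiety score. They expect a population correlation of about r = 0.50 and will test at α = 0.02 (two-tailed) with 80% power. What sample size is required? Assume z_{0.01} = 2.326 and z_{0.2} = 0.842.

n = 37

Fisher's z: C = ½·ln((1+r)/(1−r)) = ½·ln(3.0000) = 0.5493.
n = ((z_{α/2} + z_β)/C)² + 3.
(2.326 + 0.842) / 0.5493 = 3.168 / 0.5493 = 5.767.
n = 5.767² + 3 = 33.26 + 3 = 36.3.
Round up.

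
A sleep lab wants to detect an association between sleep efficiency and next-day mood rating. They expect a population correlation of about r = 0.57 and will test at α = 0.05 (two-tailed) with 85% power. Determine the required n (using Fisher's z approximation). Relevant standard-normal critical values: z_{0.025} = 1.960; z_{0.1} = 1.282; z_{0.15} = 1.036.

n = 25

Fisher's z: C = ½·ln((1+r)/(1−r)) = ½·ln(3.6512) = 0.6475.
n = ((z_{α/2} + z_β)/C)² + 3.
(1.960 + 1.036) / 0.6475 = 2.996 / 0.6475 = 4.627.
n = 4.627² + 3 = 21.41 + 3 = 24.4.
Round up.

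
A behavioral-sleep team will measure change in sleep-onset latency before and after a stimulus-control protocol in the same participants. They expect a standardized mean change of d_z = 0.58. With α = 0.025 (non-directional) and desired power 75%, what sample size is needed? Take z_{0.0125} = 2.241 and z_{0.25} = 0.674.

For a paired (one-sample on differences) test: n = ((z_{α/2} + z_β) / d)².
z_{α/2} + z_β = 2.241 + 0.674 = 2.915.
n = (2.915 / 0.58)² = 5.026² = 25.26.
Round up.

n = 26 pairs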